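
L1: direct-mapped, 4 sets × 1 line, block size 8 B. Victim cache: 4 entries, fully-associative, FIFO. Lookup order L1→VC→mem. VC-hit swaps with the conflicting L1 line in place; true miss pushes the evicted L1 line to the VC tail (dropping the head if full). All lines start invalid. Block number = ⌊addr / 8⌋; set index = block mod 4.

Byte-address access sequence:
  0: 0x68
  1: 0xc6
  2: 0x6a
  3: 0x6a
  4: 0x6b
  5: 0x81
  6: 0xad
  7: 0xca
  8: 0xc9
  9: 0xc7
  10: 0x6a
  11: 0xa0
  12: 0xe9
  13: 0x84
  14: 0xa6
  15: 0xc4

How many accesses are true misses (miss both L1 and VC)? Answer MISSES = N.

#0 0x68→b13/s1 MISS; vc=[]
#1 0xc6→b24/s0 MISS; vc=[]
#2 0x6a→b13/s1 L1-HIT; vc=[]
#3 0x6a→b13/s1 L1-HIT; vc=[]
#4 0x6b→b13/s1 L1-HIT; vc=[]
#5 0x81→b16/s0 MISS; vc=[24]
#6 0xad→b21/s1 MISS; vc=[24,13]
#7 0xca→b25/s1 MISS; vc=[24,13,21]
#8 0xc9→b25/s1 L1-HIT; vc=[24,13,21]
#9 0xc7→b24/s0 VC-HIT; vc=[16,13,21]
#10 0x6a→b13/s1 VC-HIT; vc=[16,25,21]
#11 0xa0→b20/s0 MISS; vc=[16,25,21,24]
#12 0xe9→b29/s1 MISS; vc=[25,21,24,13]
#13 0x84→b16/s0 MISS; vc=[21,24,13,20]
#14 0xa6→b20/s0 VC-HIT; vc=[21,24,13,16]
#15 0xc4→b24/s0 VC-HIT; vc=[21,20,13,16]

MISSES = 8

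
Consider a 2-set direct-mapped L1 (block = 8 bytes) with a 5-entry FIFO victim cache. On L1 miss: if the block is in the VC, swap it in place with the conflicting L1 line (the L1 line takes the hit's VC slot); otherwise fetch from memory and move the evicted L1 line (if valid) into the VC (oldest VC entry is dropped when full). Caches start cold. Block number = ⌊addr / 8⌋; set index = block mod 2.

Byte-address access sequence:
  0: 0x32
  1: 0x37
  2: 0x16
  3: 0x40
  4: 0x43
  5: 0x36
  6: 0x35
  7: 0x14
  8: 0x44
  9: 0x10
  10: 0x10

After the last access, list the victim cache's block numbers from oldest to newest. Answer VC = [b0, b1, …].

VC = [8, 6]

#0 0x32→b6/s0 MISS; vc=[]
#1 0x37→b6/s0 L1-HIT; vc=[]
#2 0x16→b2/s0 MISS; vc=[6]
#3 0x40→b8/s0 MISS; vc=[6,2]
#4 0x43→b8/s0 L1-HIT; vc=[6,2]
#5 0x36→b6/s0 VC-HIT; vc=[8,2]
#6 0x35→b6/s0 L1-HIT; vc=[8,2]
#7 0x14→b2/s0 VC-HIT; vc=[8,6]
#8 0x44→b8/s0 VC-HIT; vc=[2,6]
#9 0x10→b2/s0 VC-HIT; vc=[8,6]
#10 0x10→b2/s0 L1-HIT; vc=[8,6]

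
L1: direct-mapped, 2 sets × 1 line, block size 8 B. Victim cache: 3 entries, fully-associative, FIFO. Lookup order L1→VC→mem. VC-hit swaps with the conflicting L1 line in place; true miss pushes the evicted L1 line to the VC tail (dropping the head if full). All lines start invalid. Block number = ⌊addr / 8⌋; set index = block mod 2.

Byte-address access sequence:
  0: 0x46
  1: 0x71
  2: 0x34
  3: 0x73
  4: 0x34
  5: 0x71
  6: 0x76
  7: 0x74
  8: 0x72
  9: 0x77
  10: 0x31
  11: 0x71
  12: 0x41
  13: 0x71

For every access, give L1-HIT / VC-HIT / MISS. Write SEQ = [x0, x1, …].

0: 0x46 (blk 8, set 0) → MISS  vc=[]
1: 0x71 (blk 14, set 0) → MISS  vc=[8]
2: 0x34 (blk 6, set 0) → MISS  vc=[8, 14]
3: 0x73 (blk 14, set 0) → VC-HIT  vc=[8, 6]
4: 0x34 (blk 6, set 0) → VC-HIT  vc=[8, 14]
5: 0x71 (blk 14, set 0) → VC-HIT  vc=[8, 6]
6: 0x76 (blk 14, set 0) → L1-HIT  vc=[8, 6]
7: 0x74 (blk 14, set 0) → L1-HIT  vc=[8, 6]
8: 0x72 (blk 14, set 0) → L1-HIT  vc=[8, 6]
9: 0x77 (blk 14, set 0) → L1-HIT  vc=[8, 6]
10: 0x31 (blk 6, set 0) → VC-HIT  vc=[8, 14]
11: 0x71 (blk 14, set 0) → VC-HIT  vc=[8, 6]
12: 0x41 (blk 8, set 0) → VC-HIT  vc=[14, 6]
13: 0x71 (blk 14, set 0) → VC-HIT  vc=[8, 6]

SEQ = [MISS, MISS, MISS, VC-HIT, VC-HIT, VC-HIT, L1-HIT, L1-HIT, L1-HIT, L1-HIT, VC-HIT, VC-HIT, VC-HIT, VC-HIT]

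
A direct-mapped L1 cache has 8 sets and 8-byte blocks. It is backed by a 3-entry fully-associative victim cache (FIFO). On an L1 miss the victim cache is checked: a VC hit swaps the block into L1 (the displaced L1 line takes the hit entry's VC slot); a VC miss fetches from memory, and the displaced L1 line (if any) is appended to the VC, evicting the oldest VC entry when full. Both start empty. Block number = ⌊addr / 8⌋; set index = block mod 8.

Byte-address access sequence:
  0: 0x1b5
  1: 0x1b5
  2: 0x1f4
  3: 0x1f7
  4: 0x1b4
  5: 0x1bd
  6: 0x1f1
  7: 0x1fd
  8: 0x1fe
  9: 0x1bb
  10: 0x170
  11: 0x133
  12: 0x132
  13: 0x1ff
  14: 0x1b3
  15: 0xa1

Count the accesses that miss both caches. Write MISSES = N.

MISSES = 8

0: 0x1b5 (blk 54, set 6) → MISS  vc=[]
1: 0x1b5 (blk 54, set 6) → L1-HIT  vc=[]
2: 0x1f4 (blk 62, set 6) → MISS  vc=[54]
3: 0x1f7 (blk 62, set 6) → L1-HIT  vc=[54]
4: 0x1b4 (blk 54, set 6) → VC-HIT  vc=[62]
5: 0x1bd (blk 55, set 7) → MISS  vc=[62]
6: 0x1f1 (blk 62, set 6) → VC-HIT  vc=[54]
7: 0x1fd (blk 63, set 7) → MISS  vc=[54, 55]
8: 0x1fe (blk 63, set 7) → L1-HIT  vc=[54, 55]
9: 0x1bb (blk 55, set 7) → VC-HIT  vc=[54, 63]
10: 0x170 (blk 46, set 6) → MISS  vc=[54, 63, 62]
11: 0x133 (blk 38, set 6) → MISS  vc=[63, 62, 46]
12: 0x132 (blk 38, set 6) → L1-HIT  vc=[63, 62, 46]
13: 0x1ff (blk 63, set 7) → VC-HIT  vc=[55, 62, 46]
14: 0x1b3 (blk 54, set 6) → MISS  vc=[62, 46, 38]
15: 0xa1 (blk 20, set 4) → MISS  vc=[62, 46, 38]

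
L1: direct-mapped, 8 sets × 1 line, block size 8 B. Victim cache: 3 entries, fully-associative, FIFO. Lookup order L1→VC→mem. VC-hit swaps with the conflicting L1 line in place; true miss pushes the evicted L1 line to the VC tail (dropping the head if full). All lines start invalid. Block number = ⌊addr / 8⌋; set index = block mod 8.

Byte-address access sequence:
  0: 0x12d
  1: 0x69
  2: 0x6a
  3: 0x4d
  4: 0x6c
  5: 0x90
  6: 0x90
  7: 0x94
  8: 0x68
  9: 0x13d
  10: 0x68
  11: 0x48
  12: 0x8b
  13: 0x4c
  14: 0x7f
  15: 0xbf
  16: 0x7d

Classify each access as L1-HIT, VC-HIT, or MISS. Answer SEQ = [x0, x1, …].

0: 0x12d (blk 37, set 5) → MISS  vc=[]
1: 0x69 (blk 13, set 5) → MISS  vc=[37]
2: 0x6a (blk 13, set 5) → L1-HIT  vc=[37]
3: 0x4d (blk 9, set 1) → MISS  vc=[37]
4: 0x6c (blk 13, set 5) → L1-HIT  vc=[37]
5: 0x90 (blk 18, set 2) → MISS  vc=[37]
6: 0x90 (blk 18, set 2) → L1-HIT  vc=[37]
7: 0x94 (blk 18, set 2) → L1-HIT  vc=[37]
8: 0x68 (blk 13, set 5) → L1-HIT  vc=[37]
9: 0x13d (blk 39, set 7) → MISS  vc=[37]
10: 0x68 (blk 13, set 5) → L1-HIT  vc=[37]
11: 0x48 (blk 9, set 1) → L1-HIT  vc=[37]
12: 0x8b (blk 17, set 1) → MISS  vc=[37, 9]
13: 0x4c (blk 9, set 1) → VC-HIT  vc=[37, 17]
14: 0x7f (blk 15, set 7) → MISS  vc=[37, 17, 39]
15: 0xbf (blk 23, set 7) → MISS  vc=[17, 39, 15]
16: 0x7d (blk 15, set 7) → VC-HIT  vc=[17, 39, 23]

SEQ = [MISS, MISS, L1-HIT, MISS, L1-HIT, MISS, L1-HIT, L1-HIT, L1-HIT, MISS, L1-HIT, L1-HIT, MISS, VC-HIT, MISS, MISS, VC-HIT]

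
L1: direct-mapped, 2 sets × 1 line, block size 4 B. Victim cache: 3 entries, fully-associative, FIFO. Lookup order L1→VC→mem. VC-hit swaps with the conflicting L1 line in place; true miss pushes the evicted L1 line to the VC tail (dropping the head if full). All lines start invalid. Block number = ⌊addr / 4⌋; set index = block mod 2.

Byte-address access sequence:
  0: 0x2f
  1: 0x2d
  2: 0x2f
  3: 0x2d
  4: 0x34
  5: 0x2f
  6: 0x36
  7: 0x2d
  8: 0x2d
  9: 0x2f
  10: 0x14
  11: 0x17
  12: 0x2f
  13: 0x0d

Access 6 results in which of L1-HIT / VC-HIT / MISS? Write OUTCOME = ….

0: 0x2f (blk 11, set 1) → MISS  vc=[]
1: 0x2d (blk 11, set 1) → L1-HIT  vc=[]
2: 0x2f (blk 11, set 1) → L1-HIT  vc=[]
3: 0x2d (blk 11, set 1) → L1-HIT  vc=[]
4: 0x34 (blk 13, set 1) → MISS  vc=[11]
5: 0x2f (blk 11, set 1) → VC-HIT  vc=[13]
6: 0x36 (blk 13, set 1) → VC-HIT  vc=[11]
7: 0x2d (blk 11, set 1) → VC-HIT  vc=[13]
8: 0x2d (blk 11, set 1) → L1-HIT  vc=[13]
9: 0x2f (blk 11, set 1) → L1-HIT  vc=[13]
10: 0x14 (blk 5, set 1) → MISS  vc=[13, 11]
11: 0x17 (blk 5, set 1) → L1-HIT  vc=[13, 11]
12: 0x2f (blk 11, set 1) → VC-HIT  vc=[13, 5]
13: 0xd (blk 3, set 1) → MISS  vc=[13, 5, 11]

OUTCOME = VC-HIT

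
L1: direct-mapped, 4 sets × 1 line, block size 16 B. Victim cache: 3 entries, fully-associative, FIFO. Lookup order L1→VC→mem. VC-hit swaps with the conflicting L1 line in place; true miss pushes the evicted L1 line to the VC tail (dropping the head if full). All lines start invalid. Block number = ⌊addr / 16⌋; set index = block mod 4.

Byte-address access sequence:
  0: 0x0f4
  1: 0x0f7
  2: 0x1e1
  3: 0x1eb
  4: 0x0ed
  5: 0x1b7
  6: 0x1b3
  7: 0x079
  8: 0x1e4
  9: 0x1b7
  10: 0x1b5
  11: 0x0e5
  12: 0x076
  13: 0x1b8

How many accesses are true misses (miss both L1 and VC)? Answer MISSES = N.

#0 0xf4→b15/s3 MISS; vc=[]
#1 0xf7→b15/s3 L1-HIT; vc=[]
#2 0x1e1→b30/s2 MISS; vc=[]
#3 0x1eb→b30/s2 L1-HIT; vc=[]
#4 0xed→b14/s2 MISS; vc=[30]
#5 0x1b7→b27/s3 MISS; vc=[30,15]
#6 0x1b3→b27/s3 L1-HIT; vc=[30,15]
#7 0x79→b7/s3 MISS; vc=[30,15,27]
#8 0x1e4→b30/s2 VC-HIT; vc=[14,15,27]
#9 0x1b7→b27/s3 VC-HIT; vc=[14,15,7]
#10 0x1b5→b27/s3 L1-HIT; vc=[14,15,7]
#11 0xe5→b14/s2 VC-HIT; vc=[30,15,7]
#12 0x76→b7/s3 VC-HIT; vc=[30,15,27]
#13 0x1b8→b27/s3 VC-HIT; vc=[30,15,7]

MISSES = 5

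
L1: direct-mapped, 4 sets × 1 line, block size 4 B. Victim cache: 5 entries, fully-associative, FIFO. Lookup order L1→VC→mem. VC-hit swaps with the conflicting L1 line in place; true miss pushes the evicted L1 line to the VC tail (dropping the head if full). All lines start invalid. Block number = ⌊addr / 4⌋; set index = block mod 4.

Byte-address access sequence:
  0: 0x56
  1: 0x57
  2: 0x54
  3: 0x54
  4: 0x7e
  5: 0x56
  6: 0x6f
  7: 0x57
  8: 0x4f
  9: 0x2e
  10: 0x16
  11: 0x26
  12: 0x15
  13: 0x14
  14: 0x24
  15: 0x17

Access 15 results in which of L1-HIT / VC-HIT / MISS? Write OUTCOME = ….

OUTCOME = VC-HIT

#0 0x56→b21/s1 MISS; vc=[]
#1 0x57→b21/s1 L1-HIT; vc=[]
#2 0x54→b21/s1 L1-HIT; vc=[]
#3 0x54→b21/s1 L1-HIT; vc=[]
#4 0x7e→b31/s3 MISS; vc=[]
#5 0x56→b21/s1 L1-HIT; vc=[]
#6 0x6f→b27/s3 MISS; vc=[31]
#7 0x57→b21/s1 L1-HIT; vc=[31]
#8 0x4f→b19/s3 MISS; vc=[31,27]
#9 0x2e→b11/s3 MISS; vc=[31,27,19]
#10 0x16→b5/s1 MISS; vc=[31,27,19,21]
#11 0x26→b9/s1 MISS; vc=[31,27,19,21,5]
#12 0x15→b5/s1 VC-HIT; vc=[31,27,19,21,9]
#13 0x14→b5/s1 L1-HIT; vc=[31,27,19,21,9]
#14 0x24→b9/s1 VC-HIT; vc=[31,27,19,21,5]
#15 0x17→b5/s1 VC-HIT; vc=[31,27,19,21,9]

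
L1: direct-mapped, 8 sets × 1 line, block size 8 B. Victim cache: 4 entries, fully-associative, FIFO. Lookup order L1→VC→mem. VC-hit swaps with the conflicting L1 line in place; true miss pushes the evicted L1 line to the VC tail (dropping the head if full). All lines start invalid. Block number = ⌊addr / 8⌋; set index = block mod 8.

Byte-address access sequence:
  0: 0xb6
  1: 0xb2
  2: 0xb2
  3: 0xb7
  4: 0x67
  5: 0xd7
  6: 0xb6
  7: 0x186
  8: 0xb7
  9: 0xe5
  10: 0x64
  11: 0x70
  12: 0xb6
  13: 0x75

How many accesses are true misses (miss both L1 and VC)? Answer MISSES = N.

MISSES = 6

#0 0xb6→b22/s6 MISS; vc=[]
#1 0xb2→b22/s6 L1-HIT; vc=[]
#2 0xb2→b22/s6 L1-HIT; vc=[]
#3 0xb7→b22/s6 L1-HIT; vc=[]
#4 0x67→b12/s4 MISS; vc=[]
#5 0xd7→b26/s2 MISS; vc=[]
#6 0xb6→b22/s6 L1-HIT; vc=[]
#7 0x186→b48/s0 MISS; vc=[]
#8 0xb7→b22/s6 L1-HIT; vc=[]
#9 0xe5→b28/s4 MISS; vc=[12]
#10 0x64→b12/s4 VC-HIT; vc=[28]
#11 0x70→b14/s6 MISS; vc=[28,22]
#12 0xb6→b22/s6 VC-HIT; vc=[28,14]
#13 0x75→b14/s6 VC-HIT; vc=[28,22]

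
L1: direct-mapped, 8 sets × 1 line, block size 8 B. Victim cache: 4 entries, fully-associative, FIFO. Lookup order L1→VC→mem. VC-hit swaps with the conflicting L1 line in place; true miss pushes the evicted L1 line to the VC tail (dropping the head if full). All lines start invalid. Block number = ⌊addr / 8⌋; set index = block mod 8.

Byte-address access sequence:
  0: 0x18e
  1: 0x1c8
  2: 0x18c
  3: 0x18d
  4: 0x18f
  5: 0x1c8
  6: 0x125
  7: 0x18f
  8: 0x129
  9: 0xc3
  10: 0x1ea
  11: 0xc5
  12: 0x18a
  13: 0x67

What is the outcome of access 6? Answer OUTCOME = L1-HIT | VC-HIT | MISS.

OUTCOME = MISS

#0 0x18e→b49/s1 MISS; vc=[]
#1 0x1c8→b57/s1 MISS; vc=[49]
#2 0x18c→b49/s1 VC-HIT; vc=[57]
#3 0x18d→b49/s1 L1-HIT; vc=[57]
#4 0x18f→b49/s1 L1-HIT; vc=[57]
#5 0x1c8→b57/s1 VC-HIT; vc=[49]
#6 0x125→b36/s4 MISS; vc=[49]
#7 0x18f→b49/s1 VC-HIT; vc=[57]
#8 0x129→b37/s5 MISS; vc=[57]
#9 0xc3→b24/s0 MISS; vc=[57]
#10 0x1ea→b61/s5 MISS; vc=[57,37]
#11 0xc5→b24/s0 L1-HIT; vc=[57,37]
#12 0x18a→b49/s1 L1-HIT; vc=[57,37]
#13 0x67→b12/s4 MISS; vc=[57,37,36]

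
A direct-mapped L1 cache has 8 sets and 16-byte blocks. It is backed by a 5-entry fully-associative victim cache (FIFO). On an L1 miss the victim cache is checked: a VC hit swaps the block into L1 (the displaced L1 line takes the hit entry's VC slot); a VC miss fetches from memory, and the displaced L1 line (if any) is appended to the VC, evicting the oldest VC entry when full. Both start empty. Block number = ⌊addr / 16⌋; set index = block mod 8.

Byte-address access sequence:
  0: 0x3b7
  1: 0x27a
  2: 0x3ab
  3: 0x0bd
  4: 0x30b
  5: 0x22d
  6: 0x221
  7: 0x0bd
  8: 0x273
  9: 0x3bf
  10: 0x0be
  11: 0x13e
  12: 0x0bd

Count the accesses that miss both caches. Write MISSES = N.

#0 0x3b7→b59/s3 MISS; vc=[]
#1 0x27a→b39/s7 MISS; vc=[]
#2 0x3ab→b58/s2 MISS; vc=[]
#3 0xbd→b11/s3 MISS; vc=[59]
#4 0x30b→b48/s0 MISS; vc=[59]
#5 0x22d→b34/s2 MISS; vc=[59,58]
#6 0x221→b34/s2 L1-HIT; vc=[59,58]
#7 0xbd→b11/s3 L1-HIT; vc=[59,58]
#8 0x273→b39/s7 L1-HIT; vc=[59,58]
#9 0x3bf→b59/s3 VC-HIT; vc=[11,58]
#10 0xbe→b11/s3 VC-HIT; vc=[59,58]
#11 0x13e→b19/s3 MISS; vc=[59,58,11]
#12 0xbd→b11/s3 VC-HIT; vc=[59,58,19]

MISSES = 7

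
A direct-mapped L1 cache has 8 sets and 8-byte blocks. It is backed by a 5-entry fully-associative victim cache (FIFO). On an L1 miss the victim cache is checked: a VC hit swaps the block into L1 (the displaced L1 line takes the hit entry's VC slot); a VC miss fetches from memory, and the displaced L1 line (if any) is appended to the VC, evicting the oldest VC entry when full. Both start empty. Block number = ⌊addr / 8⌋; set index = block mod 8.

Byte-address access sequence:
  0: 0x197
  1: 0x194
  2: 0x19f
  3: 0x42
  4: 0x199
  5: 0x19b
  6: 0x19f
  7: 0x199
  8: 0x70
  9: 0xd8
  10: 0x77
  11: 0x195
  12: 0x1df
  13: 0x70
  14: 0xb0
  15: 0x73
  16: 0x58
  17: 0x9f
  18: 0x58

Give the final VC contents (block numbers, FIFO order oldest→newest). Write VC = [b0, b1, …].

VC = [51, 27, 22, 59, 19]

0: 0x197 (blk 50, set 2) → MISS  vc=[]
1: 0x194 (blk 50, set 2) → L1-HIT  vc=[]
2: 0x19f (blk 51, set 3) → MISS  vc=[]
3: 0x42 (blk 8, set 0) → MISS  vc=[]
4: 0x199 (blk 51, set 3) → L1-HIT  vc=[]
5: 0x19b (blk 51, set 3) → L1-HIT  vc=[]
6: 0x19f (blk 51, set 3) → L1-HIT  vc=[]
7: 0x199 (blk 51, set 3) → L1-HIT  vc=[]
8: 0x70 (blk 14, set 6) → MISS  vc=[]
9: 0xd8 (blk 27, set 3) → MISS  vc=[51]
10: 0x77 (blk 14, set 6) → L1-HIT  vc=[51]
11: 0x195 (blk 50, set 2) → L1-HIT  vc=[51]
12: 0x1df (blk 59, set 3) → MISS  vc=[51, 27]
13: 0x70 (blk 14, set 6) → L1-HIT  vc=[51, 27]
14: 0xb0 (blk 22, set 6) → MISS  vc=[51, 27, 14]
15: 0x73 (blk 14, set 6) → VC-HIT  vc=[51, 27, 22]
16: 0x58 (blk 11, set 3) → MISS  vc=[51, 27, 22, 59]
17: 0x9f (blk 19, set 3) → MISS  vc=[51, 27, 22, 59, 11]
18: 0x58 (blk 11, set 3) → VC-HIT  vc=[51, 27, 22, 59, 19]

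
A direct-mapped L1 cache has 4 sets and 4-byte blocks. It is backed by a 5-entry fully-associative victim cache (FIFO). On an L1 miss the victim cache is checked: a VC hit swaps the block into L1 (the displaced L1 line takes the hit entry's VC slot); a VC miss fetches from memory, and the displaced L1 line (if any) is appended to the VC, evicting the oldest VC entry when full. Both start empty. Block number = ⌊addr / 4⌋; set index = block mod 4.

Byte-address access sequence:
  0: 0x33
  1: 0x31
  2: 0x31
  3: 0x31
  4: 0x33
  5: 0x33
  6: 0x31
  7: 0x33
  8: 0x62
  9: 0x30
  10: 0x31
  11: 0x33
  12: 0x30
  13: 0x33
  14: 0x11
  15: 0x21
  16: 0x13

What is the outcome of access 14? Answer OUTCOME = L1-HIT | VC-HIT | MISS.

OUTCOME = MISS

#0 0x33→b12/s0 MISS; vc=[]
#1 0x31→b12/s0 L1-HIT; vc=[]
#2 0x31→b12/s0 L1-HIT; vc=[]
#3 0x31→b12/s0 L1-HIT; vc=[]
#4 0x33→b12/s0 L1-HIT; vc=[]
#5 0x33→b12/s0 L1-HIT; vc=[]
#6 0x31→b12/s0 L1-HIT; vc=[]
#7 0x33→b12/s0 L1-HIT; vc=[]
#8 0x62→b24/s0 MISS; vc=[12]
#9 0x30→b12/s0 VC-HIT; vc=[24]
#10 0x31→b12/s0 L1-HIT; vc=[24]
#11 0x33→b12/s0 L1-HIT; vc=[24]
#12 0x30→b12/s0 L1-HIT; vc=[24]
#13 0x33→b12/s0 L1-HIT; vc=[24]
#14 0x11→b4/s0 MISS; vc=[24,12]
#15 0x21→b8/s0 MISS; vc=[24,12,4]
#16 0x13→b4/s0 VC-HIT; vc=[24,12,8]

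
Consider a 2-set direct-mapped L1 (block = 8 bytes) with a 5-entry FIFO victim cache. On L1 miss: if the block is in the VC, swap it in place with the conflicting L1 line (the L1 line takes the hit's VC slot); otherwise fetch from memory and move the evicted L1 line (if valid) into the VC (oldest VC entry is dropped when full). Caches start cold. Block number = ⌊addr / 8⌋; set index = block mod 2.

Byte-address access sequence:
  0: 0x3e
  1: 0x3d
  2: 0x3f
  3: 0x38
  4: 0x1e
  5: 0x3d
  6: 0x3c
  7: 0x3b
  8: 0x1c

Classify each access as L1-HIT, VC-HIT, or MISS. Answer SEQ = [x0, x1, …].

SEQ = [MISS, L1-HIT, L1-HIT, L1-HIT, MISS, VC-HIT, L1-HIT, L1-HIT, VC-HIT]

  [0] addr=0x3e blk=7 s=1: MISS | VC []
  [1] addr=0x3d blk=7 s=1: L1-HIT | VC []
  [2] addr=0x3f blk=7 s=1: L1-HIT | VC []
  [3] addr=0x38 blk=7 s=1: L1-HIT | VC []
  [4] addr=0x1e blk=3 s=1: MISS | VC [7]
  [5] addr=0x3d blk=7 s=1: VC-HIT | VC [3]
  [6] addr=0x3c blk=7 s=1: L1-HIT | VC [3]
  [7] addr=0x3b blk=7 s=1: L1-HIT | VC [3]
  [8] addr=0x1c blk=3 s=1: VC-HIT | VC [7]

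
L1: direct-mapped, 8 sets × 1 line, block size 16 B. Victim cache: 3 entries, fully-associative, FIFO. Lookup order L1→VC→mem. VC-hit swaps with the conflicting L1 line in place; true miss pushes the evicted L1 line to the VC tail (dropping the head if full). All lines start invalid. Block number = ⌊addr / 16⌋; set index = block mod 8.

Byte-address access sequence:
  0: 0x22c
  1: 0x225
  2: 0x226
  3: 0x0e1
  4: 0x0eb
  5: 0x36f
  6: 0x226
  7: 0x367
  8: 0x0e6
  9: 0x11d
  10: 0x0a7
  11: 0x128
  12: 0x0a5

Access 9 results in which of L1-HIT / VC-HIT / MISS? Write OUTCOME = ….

  [0] addr=0x22c blk=34 s=2: MISS | VC []
  [1] addr=0x225 blk=34 s=2: L1-HIT | VC []
  [2] addr=0x226 blk=34 s=2: L1-HIT | VC []
  [3] addr=0xe1 blk=14 s=6: MISS | VC []
  [4] addr=0xeb blk=14 s=6: L1-HIT | VC []
  [5] addr=0x36f blk=54 s=6: MISS | VC [14]
  [6] addr=0x226 blk=34 s=2: L1-HIT | VC [14]
  [7] addr=0x367 blk=54 s=6: L1-HIT | VC [14]
  [8] addr=0xe6 blk=14 s=6: VC-HIT | VC [54]
  [9] addr=0x11d blk=17 s=1: MISS | VC [54]
  [10] addr=0xa7 blk=10 s=2: MISS | VC [54, 34]
  [11] addr=0x128 blk=18 s=2: MISS | VC [54, 34, 10]
  [12] addr=0xa5 blk=10 s=2: VC-HIT | VC [54, 34, 18]

OUTCOME = MISS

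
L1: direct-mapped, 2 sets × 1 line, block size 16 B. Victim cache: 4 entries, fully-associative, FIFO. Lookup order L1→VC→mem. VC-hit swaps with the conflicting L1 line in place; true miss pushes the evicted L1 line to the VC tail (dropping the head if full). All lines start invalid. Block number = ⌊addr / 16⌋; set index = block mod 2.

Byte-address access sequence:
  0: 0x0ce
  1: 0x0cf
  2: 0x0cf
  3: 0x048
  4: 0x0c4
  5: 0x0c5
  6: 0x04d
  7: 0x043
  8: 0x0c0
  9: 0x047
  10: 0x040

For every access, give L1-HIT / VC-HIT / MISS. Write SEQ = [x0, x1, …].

SEQ = [MISS, L1-HIT, L1-HIT, MISS, VC-HIT, L1-HIT, VC-HIT, L1-HIT, VC-HIT, VC-HIT, L1-HIT]

0: 0xce (blk 12, set 0) → MISS  vc=[]
1: 0xcf (blk 12, set 0) → L1-HIT  vc=[]
2: 0xcf (blk 12, set 0) → L1-HIT  vc=[]
3: 0x48 (blk 4, set 0) → MISS  vc=[12]
4: 0xc4 (blk 12, set 0) → VC-HIT  vc=[4]
5: 0xc5 (blk 12, set 0) → L1-HIT  vc=[4]
6: 0x4d (blk 4, set 0) → VC-HIT  vc=[12]
7: 0x43 (blk 4, set 0) → L1-HIT  vc=[12]
8: 0xc0 (blk 12, set 0) → VC-HIT  vc=[4]
9: 0x47 (blk 4, set 0) → VC-HIT  vc=[12]
10: 0x40 (blk 4, set 0) → L1-HIT  vc=[12]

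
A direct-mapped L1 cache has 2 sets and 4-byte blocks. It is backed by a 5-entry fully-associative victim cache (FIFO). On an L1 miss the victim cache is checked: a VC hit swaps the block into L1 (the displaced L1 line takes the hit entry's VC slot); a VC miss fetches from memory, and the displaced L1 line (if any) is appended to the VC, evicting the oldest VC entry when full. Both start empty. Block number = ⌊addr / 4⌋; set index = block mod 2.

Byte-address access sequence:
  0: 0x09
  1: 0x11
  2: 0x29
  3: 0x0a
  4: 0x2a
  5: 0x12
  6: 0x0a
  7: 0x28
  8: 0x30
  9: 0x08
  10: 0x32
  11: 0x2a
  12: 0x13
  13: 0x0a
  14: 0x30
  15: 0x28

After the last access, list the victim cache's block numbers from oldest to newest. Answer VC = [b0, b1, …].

VC = [12, 4, 2]

#0 0x9→b2/s0 MISS; vc=[]
#1 0x11→b4/s0 MISS; vc=[2]
#2 0x29→b10/s0 MISS; vc=[2,4]
#3 0xa→b2/s0 VC-HIT; vc=[10,4]
#4 0x2a→b10/s0 VC-HIT; vc=[2,4]
#5 0x12→b4/s0 VC-HIT; vc=[2,10]
#6 0xa→b2/s0 VC-HIT; vc=[4,10]
#7 0x28→b10/s0 VC-HIT; vc=[4,2]
#8 0x30→b12/s0 MISS; vc=[4,2,10]
#9 0x8→b2/s0 VC-HIT; vc=[4,12,10]
#10 0x32→b12/s0 VC-HIT; vc=[4,2,10]
#11 0x2a→b10/s0 VC-HIT; vc=[4,2,12]
#12 0x13→b4/s0 VC-HIT; vc=[10,2,12]
#13 0xa→b2/s0 VC-HIT; vc=[10,4,12]
#14 0x30→b12/s0 VC-HIT; vc=[10,4,2]
#15 0x28→b10/s0 VC-HIT; vc=[12,4,2]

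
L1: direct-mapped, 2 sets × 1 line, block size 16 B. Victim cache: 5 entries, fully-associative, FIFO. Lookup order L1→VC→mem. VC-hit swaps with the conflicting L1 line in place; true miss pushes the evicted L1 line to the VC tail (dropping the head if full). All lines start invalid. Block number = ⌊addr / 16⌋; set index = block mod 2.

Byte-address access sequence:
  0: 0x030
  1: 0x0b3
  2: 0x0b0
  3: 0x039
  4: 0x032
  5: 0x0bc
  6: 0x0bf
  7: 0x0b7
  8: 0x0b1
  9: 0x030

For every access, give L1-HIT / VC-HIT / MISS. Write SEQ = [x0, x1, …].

0: 0x30 (blk 3, set 1) → MISS  vc=[]
1: 0xb3 (blk 11, set 1) → MISS  vc=[3]
2: 0xb0 (blk 11, set 1) → L1-HIT  vc=[3]
3: 0x39 (blk 3, set 1) → VC-HIT  vc=[11]
4: 0x32 (blk 3, set 1) → L1-HIT  vc=[11]
5: 0xbc (blk 11, set 1) → VC-HIT  vc=[3]
6: 0xbf (blk 11, set 1) → L1-HIT  vc=[3]
7: 0xb7 (blk 11, set 1) → L1-HIT  vc=[3]
8: 0xb1 (blk 11, set 1) → L1-HIT  vc=[3]
9: 0x30 (blk 3, set 1) → VC-HIT  vc=[11]

SEQ = [MISS, MISS, L1-HIT, VC-HIT, L1-HIT, VC-HIT, L1-HIT, L1-HIT, L1-HIT, VC-HIT]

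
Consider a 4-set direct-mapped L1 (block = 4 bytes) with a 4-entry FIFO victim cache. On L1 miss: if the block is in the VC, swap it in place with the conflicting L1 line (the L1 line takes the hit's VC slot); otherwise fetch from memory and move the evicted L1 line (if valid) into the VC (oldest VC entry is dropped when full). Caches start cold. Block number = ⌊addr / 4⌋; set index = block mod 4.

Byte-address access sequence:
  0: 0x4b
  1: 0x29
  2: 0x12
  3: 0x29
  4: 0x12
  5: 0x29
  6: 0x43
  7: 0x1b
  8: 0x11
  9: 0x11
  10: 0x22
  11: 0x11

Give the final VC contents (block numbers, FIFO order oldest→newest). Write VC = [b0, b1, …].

VC = [18, 16, 10, 8]

0: 0x4b (blk 18, set 2) → MISS  vc=[]
1: 0x29 (blk 10, set 2) → MISS  vc=[18]
2: 0x12 (blk 4, set 0) → MISS  vc=[18]
3: 0x29 (blk 10, set 2) → L1-HIT  vc=[18]
4: 0x12 (blk 4, set 0) → L1-HIT  vc=[18]
5: 0x29 (blk 10, set 2) → L1-HIT  vc=[18]
6: 0x43 (blk 16, set 0) → MISS  vc=[18, 4]
7: 0x1b (blk 6, set 2) → MISS  vc=[18, 4, 10]
8: 0x11 (blk 4, set 0) → VC-HIT  vc=[18, 16, 10]
9: 0x11 (blk 4, set 0) → L1-HIT  vc=[18, 16, 10]
10: 0x22 (blk 8, set 0) → MISS  vc=[18, 16, 10, 4]
11: 0x11 (blk 4, set 0) → VC-HIT  vc=[18, 16, 10, 8]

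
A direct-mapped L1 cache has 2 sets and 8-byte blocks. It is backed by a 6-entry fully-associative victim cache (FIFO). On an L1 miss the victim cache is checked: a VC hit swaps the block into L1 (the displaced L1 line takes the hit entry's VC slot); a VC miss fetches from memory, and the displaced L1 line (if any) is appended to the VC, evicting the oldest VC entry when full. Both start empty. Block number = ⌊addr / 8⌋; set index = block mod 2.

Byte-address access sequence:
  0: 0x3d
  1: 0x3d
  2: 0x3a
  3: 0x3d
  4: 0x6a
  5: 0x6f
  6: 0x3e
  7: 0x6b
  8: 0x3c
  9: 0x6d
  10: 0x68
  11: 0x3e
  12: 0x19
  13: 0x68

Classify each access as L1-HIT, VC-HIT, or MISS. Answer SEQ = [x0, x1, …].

SEQ = [MISS, L1-HIT, L1-HIT, L1-HIT, MISS, L1-HIT, VC-HIT, VC-HIT, VC-HIT, VC-HIT, L1-HIT, VC-HIT, MISS, VC-HIT]

0: 0x3d (blk 7, set 1) → MISS  vc=[]
1: 0x3d (blk 7, set 1) → L1-HIT  vc=[]
2: 0x3a (blk 7, set 1) → L1-HIT  vc=[]
3: 0x3d (blk 7, set 1) → L1-HIT  vc=[]
4: 0x6a (blk 13, set 1) → MISS  vc=[7]
5: 0x6f (blk 13, set 1) → L1-HIT  vc=[7]
6: 0x3e (blk 7, set 1) → VC-HIT  vc=[13]
7: 0x6b (blk 13, set 1) → VC-HIT  vc=[7]
8: 0x3c (blk 7, set 1) → VC-HIT  vc=[13]
9: 0x6d (blk 13, set 1) → VC-HIT  vc=[7]
10: 0x68 (blk 13, set 1) → L1-HIT  vc=[7]
11: 0x3e (blk 7, set 1) → VC-HIT  vc=[13]
12: 0x19 (blk 3, set 1) → MISS  vc=[13, 7]
13: 0x68 (blk 13, set 1) → VC-HIT  vc=[3, 7]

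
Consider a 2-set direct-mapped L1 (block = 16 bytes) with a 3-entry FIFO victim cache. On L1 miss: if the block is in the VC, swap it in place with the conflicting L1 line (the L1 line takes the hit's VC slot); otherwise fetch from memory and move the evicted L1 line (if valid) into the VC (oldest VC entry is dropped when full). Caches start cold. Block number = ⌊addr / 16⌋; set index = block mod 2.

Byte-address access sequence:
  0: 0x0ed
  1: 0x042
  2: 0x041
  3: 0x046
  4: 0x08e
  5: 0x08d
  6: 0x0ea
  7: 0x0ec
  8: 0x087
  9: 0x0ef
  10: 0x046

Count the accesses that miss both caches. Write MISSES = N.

MISSES = 3

  [0] addr=0xed blk=14 s=0: MISS | VC []
  [1] addr=0x42 blk=4 s=0: MISS | VC [14]
  [2] addr=0x41 blk=4 s=0: L1-HIT | VC [14]
  [3] addr=0x46 blk=4 s=0: L1-HIT | VC [14]
  [4] addr=0x8e blk=8 s=0: MISS | VC [14, 4]
  [5] addr=0x8d blk=8 s=0: L1-HIT | VC [14, 4]
  [6] addr=0xea blk=14 s=0: VC-HIT | VC [8, 4]
  [7] addr=0xec blk=14 s=0: L1-HIT | VC [8, 4]
  [8] addr=0x87 blk=8 s=0: VC-HIT | VC [14, 4]
  [9] addr=0xef blk=14 s=0: VC-HIT | VC [8, 4]
  [10] addr=0x46 blk=4 s=0: VC-HIT | VC [8, 14]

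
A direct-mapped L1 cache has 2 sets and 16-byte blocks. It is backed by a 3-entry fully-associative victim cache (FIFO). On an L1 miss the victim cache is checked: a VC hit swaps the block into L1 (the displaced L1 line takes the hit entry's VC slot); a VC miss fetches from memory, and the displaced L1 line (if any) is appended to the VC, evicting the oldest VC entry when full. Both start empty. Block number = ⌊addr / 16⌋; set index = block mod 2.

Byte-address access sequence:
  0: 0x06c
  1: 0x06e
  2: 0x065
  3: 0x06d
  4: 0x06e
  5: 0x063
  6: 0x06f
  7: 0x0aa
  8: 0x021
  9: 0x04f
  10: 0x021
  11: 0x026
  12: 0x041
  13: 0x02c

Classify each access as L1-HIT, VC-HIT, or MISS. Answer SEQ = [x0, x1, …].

#0 0x6c→b6/s0 MISS; vc=[]
#1 0x6e→b6/s0 L1-HIT; vc=[]
#2 0x65→b6/s0 L1-HIT; vc=[]
#3 0x6d→b6/s0 L1-HIT; vc=[]
#4 0x6e→b6/s0 L1-HIT; vc=[]
#5 0x63→b6/s0 L1-HIT; vc=[]
#6 0x6f→b6/s0 L1-HIT; vc=[]
#7 0xaa→b10/s0 MISS; vc=[6]
#8 0x21→b2/s0 MISS; vc=[6,10]
#9 0x4f→b4/s0 MISS; vc=[6,10,2]
#10 0x21→b2/s0 VC-HIT; vc=[6,10,4]
#11 0x26→b2/s0 L1-HIT; vc=[6,10,4]
#12 0x41→b4/s0 VC-HIT; vc=[6,10,2]
#13 0x2c→b2/s0 VC-HIT; vc=[6,10,4]

SEQ = [MISS, L1-HIT, L1-HIT, L1-HIT, L1-HIT, L1-HIT, L1-HIT, MISS, MISS, MISS, VC-HIT, L1-HIT, VC-HIT, VC-HIT]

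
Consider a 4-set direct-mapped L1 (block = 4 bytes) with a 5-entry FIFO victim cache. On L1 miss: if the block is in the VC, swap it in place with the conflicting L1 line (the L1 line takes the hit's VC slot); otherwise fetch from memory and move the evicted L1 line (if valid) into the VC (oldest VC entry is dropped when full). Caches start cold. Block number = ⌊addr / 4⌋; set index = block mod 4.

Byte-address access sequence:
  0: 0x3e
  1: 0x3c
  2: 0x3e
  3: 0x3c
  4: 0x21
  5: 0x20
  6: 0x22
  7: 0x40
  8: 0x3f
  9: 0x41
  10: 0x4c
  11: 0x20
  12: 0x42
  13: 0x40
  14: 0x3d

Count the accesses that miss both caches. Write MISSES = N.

MISSES = 4

#0 0x3e→b15/s3 MISS; vc=[]
#1 0x3c→b15/s3 L1-HIT; vc=[]
#2 0x3e→b15/s3 L1-HIT; vc=[]
#3 0x3c→b15/s3 L1-HIT; vc=[]
#4 0x21→b8/s0 MISS; vc=[]
#5 0x20→b8/s0 L1-HIT; vc=[]
#6 0x22→b8/s0 L1-HIT; vc=[]
#7 0x40→b16/s0 MISS; vc=[8]
#8 0x3f→b15/s3 L1-HIT; vc=[8]
#9 0x41→b16/s0 L1-HIT; vc=[8]
#10 0x4c→b19/s3 MISS; vc=[8,15]
#11 0x20→b8/s0 VC-HIT; vc=[16,15]
#12 0x42→b16/s0 VC-HIT; vc=[8,15]
#13 0x40→b16/s0 L1-HIT; vc=[8,15]
#14 0x3d→b15/s3 VC-HIT; vc=[8,19]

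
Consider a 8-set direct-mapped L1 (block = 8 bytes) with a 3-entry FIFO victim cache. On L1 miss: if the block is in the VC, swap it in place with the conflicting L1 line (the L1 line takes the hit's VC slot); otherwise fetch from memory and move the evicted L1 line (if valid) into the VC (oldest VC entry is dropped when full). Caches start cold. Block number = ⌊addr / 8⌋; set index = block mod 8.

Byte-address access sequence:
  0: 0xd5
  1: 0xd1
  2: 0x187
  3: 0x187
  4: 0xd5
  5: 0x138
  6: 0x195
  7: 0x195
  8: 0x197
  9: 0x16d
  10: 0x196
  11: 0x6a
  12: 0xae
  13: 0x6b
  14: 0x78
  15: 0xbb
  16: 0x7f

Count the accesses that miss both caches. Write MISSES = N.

MISSES = 9

0: 0xd5 (blk 26, set 2) → MISS  vc=[]
1: 0xd1 (blk 26, set 2) → L1-HIT  vc=[]
2: 0x187 (blk 48, set 0) → MISS  vc=[]
3: 0x187 (blk 48, set 0) → L1-HIT  vc=[]
4: 0xd5 (blk 26, set 2) → L1-HIT  vc=[]
5: 0x138 (blk 39, set 7) → MISS  vc=[]
6: 0x195 (blk 50, set 2) → MISS  vc=[26]
7: 0x195 (blk 50, set 2) → L1-HIT  vc=[26]
8: 0x197 (blk 50, set 2) → L1-HIT  vc=[26]
9: 0x16d (blk 45, set 5) → MISS  vc=[26]
10: 0x196 (blk 50, set 2) → L1-HIT  vc=[26]
11: 0x6a (blk 13, set 5) → MISS  vc=[26, 45]
12: 0xae (blk 21, set 5) → MISS  vc=[26, 45, 13]
13: 0x6b (blk 13, set 5) → VC-HIT  vc=[26, 45, 21]
14: 0x78 (blk 15, set 7) → MISS  vc=[45, 21, 39]
15: 0xbb (blk 23, set 7) → MISS  vc=[21, 39, 15]
16: 0x7f (blk 15, set 7) → VC-HIT  vc=[21, 39, 23]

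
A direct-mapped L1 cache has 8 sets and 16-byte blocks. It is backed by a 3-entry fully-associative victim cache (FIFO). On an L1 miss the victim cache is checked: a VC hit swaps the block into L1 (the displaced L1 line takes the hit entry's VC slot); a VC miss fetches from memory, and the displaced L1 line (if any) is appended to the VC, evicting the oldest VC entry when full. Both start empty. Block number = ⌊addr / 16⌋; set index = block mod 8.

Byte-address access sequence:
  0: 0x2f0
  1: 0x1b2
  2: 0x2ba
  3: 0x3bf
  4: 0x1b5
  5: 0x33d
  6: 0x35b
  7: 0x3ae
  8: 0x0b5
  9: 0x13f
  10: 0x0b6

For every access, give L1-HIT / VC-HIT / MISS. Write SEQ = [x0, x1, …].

SEQ = [MISS, MISS, MISS, MISS, VC-HIT, MISS, MISS, MISS, MISS, MISS, VC-HIT]

0: 0x2f0 (blk 47, set 7) → MISS  vc=[]
1: 0x1b2 (blk 27, set 3) → MISS  vc=[]
2: 0x2ba (blk 43, set 3) → MISS  vc=[27]
3: 0x3bf (blk 59, set 3) → MISS  vc=[27, 43]
4: 0x1b5 (blk 27, set 3) → VC-HIT  vc=[59, 43]
5: 0x33d (blk 51, set 3) → MISS  vc=[59, 43, 27]
6: 0x35b (blk 53, set 5) → MISS  vc=[59, 43, 27]
7: 0x3ae (blk 58, set 2) → MISS  vc=[59, 43, 27]
8: 0xb5 (blk 11, set 3) → MISS  vc=[43, 27, 51]
9: 0x13f (blk 19, set 3) → MISS  vc=[27, 51, 11]
10: 0xb6 (blk 11, set 3) → VC-HIT  vc=[27, 51, 19]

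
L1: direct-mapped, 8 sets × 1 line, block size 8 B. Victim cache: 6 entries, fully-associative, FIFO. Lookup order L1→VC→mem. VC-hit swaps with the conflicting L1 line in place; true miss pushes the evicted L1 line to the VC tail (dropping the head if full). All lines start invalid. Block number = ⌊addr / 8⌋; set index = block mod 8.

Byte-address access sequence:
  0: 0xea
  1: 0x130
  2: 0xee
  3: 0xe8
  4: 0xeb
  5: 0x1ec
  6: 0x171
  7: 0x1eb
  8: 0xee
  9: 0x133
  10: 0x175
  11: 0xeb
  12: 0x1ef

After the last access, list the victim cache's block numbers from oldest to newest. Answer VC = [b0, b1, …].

VC = [29, 38]

  [0] addr=0xea blk=29 s=5: MISS | VC []
  [1] addr=0x130 blk=38 s=6: MISS | VC []
  [2] addr=0xee blk=29 s=5: L1-HIT | VC []
  [3] addr=0xe8 blk=29 s=5: L1-HIT | VC []
  [4] addr=0xeb blk=29 s=5: L1-HIT | VC []
  [5] addr=0x1ec blk=61 s=5: MISS | VC [29]
  [6] addr=0x171 blk=46 s=6: MISS | VC [29, 38]
  [7] addr=0x1eb blk=61 s=5: L1-HIT | VC [29, 38]
  [8] addr=0xee blk=29 s=5: VC-HIT | VC [61, 38]
  [9] addr=0x133 blk=38 s=6: VC-HIT | VC [61, 46]
  [10] addr=0x175 blk=46 s=6: VC-HIT | VC [61, 38]
  [11] addr=0xeb blk=29 s=5: L1-HIT | VC [61, 38]
  [12] addr=0x1ef blk=61 s=5: VC-HIT | VC [29, 38]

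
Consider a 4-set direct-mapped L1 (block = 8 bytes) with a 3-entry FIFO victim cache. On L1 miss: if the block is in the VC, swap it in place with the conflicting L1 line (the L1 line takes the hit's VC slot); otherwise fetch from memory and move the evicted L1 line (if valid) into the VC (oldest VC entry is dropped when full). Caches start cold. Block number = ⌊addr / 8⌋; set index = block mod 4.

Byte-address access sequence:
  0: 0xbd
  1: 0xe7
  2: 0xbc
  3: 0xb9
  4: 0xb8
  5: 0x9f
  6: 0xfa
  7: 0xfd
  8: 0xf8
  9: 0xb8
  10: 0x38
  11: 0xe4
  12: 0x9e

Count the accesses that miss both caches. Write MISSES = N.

0: 0xbd (blk 23, set 3) → MISS  vc=[]
1: 0xe7 (blk 28, set 0) → MISS  vc=[]
2: 0xbc (blk 23, set 3) → L1-HIT  vc=[]
3: 0xb9 (blk 23, set 3) → L1-HIT  vc=[]
4: 0xb8 (blk 23, set 3) → L1-HIT  vc=[]
5: 0x9f (blk 19, set 3) → MISS  vc=[23]
6: 0xfa (blk 31, set 3) → MISS  vc=[23, 19]
7: 0xfd (blk 31, set 3) → L1-HIT  vc=[23, 19]
8: 0xf8 (blk 31, set 3) → L1-HIT  vc=[23, 19]
9: 0xb8 (blk 23, set 3) → VC-HIT  vc=[31, 19]
10: 0x38 (blk 7, set 3) → MISS  vc=[31, 19, 23]
11: 0xe4 (blk 28, set 0) → L1-HIT  vc=[31, 19, 23]
12: 0x9e (blk 19, set 3) → VC-HIT  vc=[31, 7, 23]

MISSES = 5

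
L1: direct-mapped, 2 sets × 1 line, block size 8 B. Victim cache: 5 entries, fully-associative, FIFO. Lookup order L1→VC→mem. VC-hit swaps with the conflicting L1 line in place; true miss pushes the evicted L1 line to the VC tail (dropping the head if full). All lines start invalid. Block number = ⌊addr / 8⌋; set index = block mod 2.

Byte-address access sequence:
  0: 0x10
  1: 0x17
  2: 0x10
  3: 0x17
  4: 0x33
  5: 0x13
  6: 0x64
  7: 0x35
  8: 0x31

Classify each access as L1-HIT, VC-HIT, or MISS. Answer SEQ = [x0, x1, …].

#0 0x10→b2/s0 MISS; vc=[]
#1 0x17→b2/s0 L1-HIT; vc=[]
#2 0x10→b2/s0 L1-HIT; vc=[]
#3 0x17→b2/s0 L1-HIT; vc=[]
#4 0x33→b6/s0 MISS; vc=[2]
#5 0x13→b2/s0 VC-HIT; vc=[6]
#6 0x64→b12/s0 MISS; vc=[6,2]
#7 0x35→b6/s0 VC-HIT; vc=[12,2]
#8 0x31→b6/s0 L1-HIT; vc=[12,2]

SEQ = [MISS, L1-HIT, L1-HIT, L1-HIT, MISS, VC-HIT, MISS, VC-HIT, L1-HIT]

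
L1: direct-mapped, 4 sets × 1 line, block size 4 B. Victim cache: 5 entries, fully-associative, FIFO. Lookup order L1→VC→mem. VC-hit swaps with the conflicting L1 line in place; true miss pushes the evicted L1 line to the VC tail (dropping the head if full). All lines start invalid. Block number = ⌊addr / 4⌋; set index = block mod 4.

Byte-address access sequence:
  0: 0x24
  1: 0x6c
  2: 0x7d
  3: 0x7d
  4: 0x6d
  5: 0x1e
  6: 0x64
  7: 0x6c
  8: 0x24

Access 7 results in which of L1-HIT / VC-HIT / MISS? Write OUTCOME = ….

OUTCOME = VC-HIT

0: 0x24 (blk 9, set 1) → MISS  vc=[]
1: 0x6c (blk 27, set 3) → MISS  vc=[]
2: 0x7d (blk 31, set 3) → MISS  vc=[27]
3: 0x7d (blk 31, set 3) → L1-HIT  vc=[27]
4: 0x6d (blk 27, set 3) → VC-HIT  vc=[31]
5: 0x1e (blk 7, set 3) → MISS  vc=[31, 27]
6: 0x64 (blk 25, set 1) → MISS  vc=[31, 27, 9]
7: 0x6c (blk 27, set 3) → VC-HIT  vc=[31, 7, 9]
8: 0x24 (blk 9, set 1) → VC-HIT  vc=[31, 7, 25]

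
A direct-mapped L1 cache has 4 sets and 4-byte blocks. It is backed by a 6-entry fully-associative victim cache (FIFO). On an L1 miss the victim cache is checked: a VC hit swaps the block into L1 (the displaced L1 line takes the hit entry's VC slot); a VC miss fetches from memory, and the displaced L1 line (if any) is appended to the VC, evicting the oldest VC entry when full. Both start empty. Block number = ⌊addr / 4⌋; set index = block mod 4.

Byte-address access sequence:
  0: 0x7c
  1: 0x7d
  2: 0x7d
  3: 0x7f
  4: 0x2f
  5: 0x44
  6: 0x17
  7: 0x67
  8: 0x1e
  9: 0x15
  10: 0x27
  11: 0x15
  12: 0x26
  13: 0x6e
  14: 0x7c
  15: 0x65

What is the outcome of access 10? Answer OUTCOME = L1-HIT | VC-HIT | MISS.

  [0] addr=0x7c blk=31 s=3: MISS | VC []
  [1] addr=0x7d blk=31 s=3: L1-HIT | VC []
  [2] addr=0x7d blk=31 s=3: L1-HIT | VC []
  [3] addr=0x7f blk=31 s=3: L1-HIT | VC []
  [4] addr=0x2f blk=11 s=3: MISS | VC [31]
  [5] addr=0x44 blk=17 s=1: MISS | VC [31]
  [6] addr=0x17 blk=5 s=1: MISS | VC [31, 17]
  [7] addr=0x67 blk=25 s=1: MISS | VC [31, 17, 5]
  [8] addr=0x1e blk=7 s=3: MISS | VC [31, 17, 5, 11]
  [9] addr=0x15 blk=5 s=1: VC-HIT | VC [31, 17, 25, 11]
  [10] addr=0x27 blk=9 s=1: MISS | VC [31, 17, 25, 11, 5]
  [11] addr=0x15 blk=5 s=1: VC-HIT | VC [31, 17, 25, 11, 9]
  [12] addr=0x26 blk=9 s=1: VC-HIT | VC [31, 17, 25, 11, 5]
  [13] addr=0x6e blk=27 s=3: MISS | VC [31, 17, 25, 11, 5, 7]
  [14] addr=0x7c blk=31 s=3: VC-HIT | VC [27, 17, 25, 11, 5, 7]
  [15] addr=0x65 blk=25 s=1: VC-HIT | VC [27, 17, 9, 11, 5, 7]

OUTCOME = MISS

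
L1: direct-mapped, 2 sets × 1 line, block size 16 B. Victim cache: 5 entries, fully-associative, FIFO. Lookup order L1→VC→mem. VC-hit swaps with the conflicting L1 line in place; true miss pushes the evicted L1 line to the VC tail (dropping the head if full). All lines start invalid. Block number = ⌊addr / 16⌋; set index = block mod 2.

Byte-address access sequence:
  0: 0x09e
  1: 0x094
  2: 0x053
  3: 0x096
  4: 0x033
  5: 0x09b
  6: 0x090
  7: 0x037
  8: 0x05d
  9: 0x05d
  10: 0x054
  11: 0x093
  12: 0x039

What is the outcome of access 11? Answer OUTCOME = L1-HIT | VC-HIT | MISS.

  [0] addr=0x9e blk=9 s=1: MISS | VC []
  [1] addr=0x94 blk=9 s=1: L1-HIT | VC []
  [2] addr=0x53 blk=5 s=1: MISS | VC [9]
  [3] addr=0x96 blk=9 s=1: VC-HIT | VC [5]
  [4] addr=0x33 blk=3 s=1: MISS | VC [5, 9]
  [5] addr=0x9b blk=9 s=1: VC-HIT | VC [5, 3]
  [6] addr=0x90 blk=9 s=1: L1-HIT | VC [5, 3]
  [7] addr=0x37 blk=3 s=1: VC-HIT | VC [5, 9]
  [8] addr=0x5d blk=5 s=1: VC-HIT | VC [3, 9]
  [9] addr=0x5d blk=5 s=1: L1-HIT | VC [3, 9]
  [10] addr=0x54 blk=5 s=1: L1-HIT | VC [3, 9]
  [11] addr=0x93 blk=9 s=1: VC-HIT | VC [3, 5]
  [12] addr=0x39 blk=3 s=1: VC-HIT | VC [9, 5]

OUTCOME = VC-HIT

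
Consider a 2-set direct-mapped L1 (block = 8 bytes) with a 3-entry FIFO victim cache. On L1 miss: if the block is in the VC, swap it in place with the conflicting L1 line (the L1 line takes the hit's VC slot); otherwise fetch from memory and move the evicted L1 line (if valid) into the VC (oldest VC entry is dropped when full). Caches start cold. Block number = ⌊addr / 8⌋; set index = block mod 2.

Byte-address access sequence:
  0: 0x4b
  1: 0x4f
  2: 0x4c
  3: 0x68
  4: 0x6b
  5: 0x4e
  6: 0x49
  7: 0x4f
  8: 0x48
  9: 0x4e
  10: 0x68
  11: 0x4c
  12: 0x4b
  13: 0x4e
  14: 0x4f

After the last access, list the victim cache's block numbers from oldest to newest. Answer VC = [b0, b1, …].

0: 0x4b (blk 9, set 1) → MISS  vc=[]
1: 0x4f (blk 9, set 1) → L1-HIT  vc=[]
2: 0x4c (blk 9, set 1) → L1-HIT  vc=[]
3: 0x68 (blk 13, set 1) → MISS  vc=[9]
4: 0x6b (blk 13, set 1) → L1-HIT  vc=[9]
5: 0x4e (blk 9, set 1) → VC-HIT  vc=[13]
6: 0x49 (blk 9, set 1) → L1-HIT  vc=[13]
7: 0x4f (blk 9, set 1) → L1-HIT  vc=[13]
8: 0x48 (blk 9, set 1) → L1-HIT  vc=[13]
9: 0x4e (blk 9, set 1) → L1-HIT  vc=[13]
10: 0x68 (blk 13, set 1) → VC-HIT  vc=[9]
11: 0x4c (blk 9, set 1) → VC-HIT  vc=[13]
12: 0x4b (blk 9, set 1) → L1-HIT  vc=[13]
13: 0x4e (blk 9, set 1) → L1-HIT  vc=[13]
14: 0x4f (blk 9, set 1) → L1-HIT  vc=[13]

VC = [13]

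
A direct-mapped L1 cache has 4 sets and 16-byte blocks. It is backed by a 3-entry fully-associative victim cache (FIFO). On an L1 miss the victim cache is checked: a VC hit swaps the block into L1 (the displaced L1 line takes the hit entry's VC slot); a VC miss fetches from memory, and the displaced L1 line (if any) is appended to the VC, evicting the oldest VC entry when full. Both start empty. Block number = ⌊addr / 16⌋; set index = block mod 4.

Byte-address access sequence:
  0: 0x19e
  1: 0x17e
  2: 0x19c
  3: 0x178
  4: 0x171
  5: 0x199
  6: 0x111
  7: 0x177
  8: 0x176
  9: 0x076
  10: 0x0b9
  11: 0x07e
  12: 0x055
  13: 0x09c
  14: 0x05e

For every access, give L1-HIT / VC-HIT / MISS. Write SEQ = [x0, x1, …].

SEQ = [MISS, MISS, L1-HIT, L1-HIT, L1-HIT, L1-HIT, MISS, L1-HIT, L1-HIT, MISS, MISS, VC-HIT, MISS, MISS, VC-HIT]

0: 0x19e (blk 25, set 1) → MISS  vc=[]
1: 0x17e (blk 23, set 3) → MISS  vc=[]
2: 0x19c (blk 25, set 1) → L1-HIT  vc=[]
3: 0x178 (blk 23, set 3) → L1-HIT  vc=[]
4: 0x171 (blk 23, set 3) → L1-HIT  vc=[]
5: 0x199 (blk 25, set 1) → L1-HIT  vc=[]
6: 0x111 (blk 17, set 1) → MISS  vc=[25]
7: 0x177 (blk 23, set 3) → L1-HIT  vc=[25]
8: 0x176 (blk 23, set 3) → L1-HIT  vc=[25]
9: 0x76 (blk 7, set 3) → MISS  vc=[25, 23]
10: 0xb9 (blk 11, set 3) → MISS  vc=[25, 23, 7]
11: 0x7e (blk 7, set 3) → VC-HIT  vc=[25, 23, 11]
12: 0x55 (blk 5, set 1) → MISS  vc=[23, 11, 17]
13: 0x9c (blk 9, set 1) → MISS  vc=[11, 17, 5]
14: 0x5e (blk 5, set 1) → VC-HIT  vc=[11, 17, 9]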